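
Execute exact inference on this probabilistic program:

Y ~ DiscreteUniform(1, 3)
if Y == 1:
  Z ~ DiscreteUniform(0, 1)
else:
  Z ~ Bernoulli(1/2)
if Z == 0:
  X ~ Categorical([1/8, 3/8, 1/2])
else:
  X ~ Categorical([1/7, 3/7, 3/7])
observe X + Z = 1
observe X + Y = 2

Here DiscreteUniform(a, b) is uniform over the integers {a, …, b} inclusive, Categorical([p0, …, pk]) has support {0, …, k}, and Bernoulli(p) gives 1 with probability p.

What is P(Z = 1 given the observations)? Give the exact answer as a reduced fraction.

Enumerate traces; 2 have nonzero weight after conditioning:
  (Y=1, Z=0, X=1) weight 1/16
  (Y=2, Z=1, X=0) weight 1/42
Group by Z:
  weight(Z=0) = 1/16
  weight(Z=1) = 1/42
Total weight = 1/16 + 1/42 = 29/336
P(Z=0 | obs) = 1/16 / 29/336 = 21/29
P(Z=1 | obs) = 1/42 / 29/336 = 8/29

P(Z = 1 | obs) = 8/29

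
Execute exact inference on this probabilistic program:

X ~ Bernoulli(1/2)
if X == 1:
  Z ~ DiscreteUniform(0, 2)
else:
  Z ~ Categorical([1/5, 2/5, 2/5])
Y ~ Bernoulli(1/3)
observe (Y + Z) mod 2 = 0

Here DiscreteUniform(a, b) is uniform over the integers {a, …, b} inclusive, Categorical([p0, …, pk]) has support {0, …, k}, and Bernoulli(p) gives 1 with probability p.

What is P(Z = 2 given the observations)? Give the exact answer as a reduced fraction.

P(Z = 2 | obs) = 22/49

Enumerate traces; 6 have nonzero weight after conditioning:
  (X=0, Z=0, Y=0) weight 1/15
  (X=0, Z=1, Y=1) weight 1/15
  (X=0, Z=2, Y=0) weight 2/15
  (X=1, Z=0, Y=0) weight 1/9
  (X=1, Z=1, Y=1) weight 1/18
  (X=1, Z=2, Y=0) weight 1/9
Group by Z:
  weight(Z=0) = 8/45
  weight(Z=1) = 11/90
  weight(Z=2) = 11/45
Total weight = 8/45 + 11/90 + 11/45 = 49/90
P(Z=0 | obs) = 8/45 / 49/90 = 16/49
P(Z=1 | obs) = 11/90 / 49/90 = 11/49
P(Z=2 | obs) = 11/45 / 49/90 = 22/49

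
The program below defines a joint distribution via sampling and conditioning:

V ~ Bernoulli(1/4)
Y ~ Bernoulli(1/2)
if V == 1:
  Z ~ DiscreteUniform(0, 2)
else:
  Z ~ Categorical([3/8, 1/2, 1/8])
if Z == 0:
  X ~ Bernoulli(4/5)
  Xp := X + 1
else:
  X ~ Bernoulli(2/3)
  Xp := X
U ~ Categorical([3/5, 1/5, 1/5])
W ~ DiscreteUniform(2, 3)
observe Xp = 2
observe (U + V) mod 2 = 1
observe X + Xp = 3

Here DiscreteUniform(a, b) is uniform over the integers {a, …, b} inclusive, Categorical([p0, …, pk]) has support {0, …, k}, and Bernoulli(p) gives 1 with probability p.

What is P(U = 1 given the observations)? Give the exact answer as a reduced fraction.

P(U = 1 | obs) = 27/59

Enumerate traces; 12 have nonzero weight after conditioning:
  (V=0, Y=0, Z=0, X=1, U=1, W=2) weight 9/800
  (V=0, Y=0, Z=0, X=1, U=1, W=3) weight 9/800
  (V=0, Y=1, Z=0, X=1, U=1, W=2) weight 9/800
  (V=0, Y=1, Z=0, X=1, U=1, W=3) weight 9/800
  (V=1, Y=0, Z=0, X=1, U=0, W=2) weight 1/100
  (V=1, Y=0, Z=0, X=1, U=0, W=3) weight 1/100
  (V=1, Y=0, Z=0, X=1, U=2, W=2) weight 1/300
  (V=1, Y=0, Z=0, X=1, U=2, W=3) weight 1/300
  … 4 more
Group by U:
  weight(U=0) = 1/25
  weight(U=1) = 9/200
  weight(U=2) = 1/75
Total weight = 1/25 + 9/200 + 1/75 = 59/600
P(U=0 | obs) = 1/25 / 59/600 = 24/59
P(U=1 | obs) = 9/200 / 59/600 = 27/59
P(U=2 | obs) = 1/75 / 59/600 = 8/59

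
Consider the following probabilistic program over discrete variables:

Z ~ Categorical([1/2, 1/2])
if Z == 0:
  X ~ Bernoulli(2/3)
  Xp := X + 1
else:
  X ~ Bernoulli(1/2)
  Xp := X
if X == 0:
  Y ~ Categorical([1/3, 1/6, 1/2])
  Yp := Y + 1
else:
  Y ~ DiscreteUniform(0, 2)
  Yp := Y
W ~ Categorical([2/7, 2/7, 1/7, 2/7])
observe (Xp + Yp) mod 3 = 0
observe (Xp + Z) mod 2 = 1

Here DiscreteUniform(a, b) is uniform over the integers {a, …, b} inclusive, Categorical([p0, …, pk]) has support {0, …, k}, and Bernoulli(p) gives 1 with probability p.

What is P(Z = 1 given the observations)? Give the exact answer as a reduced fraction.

P(Z = 1 | obs) = 9/11

Enumerate traces; 8 have nonzero weight after conditioning:
  (Z=0, X=0, Y=1, W=0) weight 1/126
  (Z=0, X=0, Y=1, W=1) weight 1/126
  (Z=0, X=0, Y=1, W=2) weight 1/252
  (Z=0, X=0, Y=1, W=3) weight 1/126
  (Z=1, X=0, Y=2, W=0) weight 1/28
  (Z=1, X=0, Y=2, W=1) weight 1/28
  (Z=1, X=0, Y=2, W=2) weight 1/56
  (Z=1, X=0, Y=2, W=3) weight 1/28
Group by Z:
  weight(Z=0) = 1/36
  weight(Z=1) = 1/8
Total weight = 1/36 + 1/8 = 11/72
P(Z=0 | obs) = 1/36 / 11/72 = 2/11
P(Z=1 | obs) = 1/8 / 11/72 = 9/11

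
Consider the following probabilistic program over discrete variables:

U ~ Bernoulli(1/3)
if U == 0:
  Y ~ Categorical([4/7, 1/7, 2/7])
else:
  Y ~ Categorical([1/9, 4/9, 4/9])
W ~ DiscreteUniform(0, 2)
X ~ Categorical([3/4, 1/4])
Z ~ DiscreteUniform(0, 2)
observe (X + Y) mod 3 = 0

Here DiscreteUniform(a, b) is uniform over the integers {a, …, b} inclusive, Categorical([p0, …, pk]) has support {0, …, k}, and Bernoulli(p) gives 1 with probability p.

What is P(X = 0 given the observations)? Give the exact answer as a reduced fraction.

Enumerate traces; 36 have nonzero weight after conditioning:
  (U=0, Y=0, W=0, X=0, Z=0) weight 2/63
  (U=0, Y=0, W=0, X=0, Z=1) weight 2/63
  (U=0, Y=0, W=0, X=0, Z=2) weight 2/63
  (U=0, Y=0, W=1, X=0, Z=0) weight 2/63
  (U=0, Y=0, W=1, X=0, Z=1) weight 2/63
  (U=0, Y=0, W=1, X=0, Z=2) weight 2/63
  (U=0, Y=0, W=2, X=0, Z=0) weight 2/63
  (U=0, Y=0, W=2, X=0, Z=1) weight 2/63
  (U=0, Y=2, W=0, X=1, Z=0) weight 1/189
  … 27 more
Group by X:
  weight(X=0) = 79/252
  weight(X=1) = 16/189
Total weight = 79/252 + 16/189 = 43/108
P(X=0 | obs) = 79/252 / 43/108 = 237/301
P(X=1 | obs) = 16/189 / 43/108 = 64/301

P(X = 0 | obs) = 237/301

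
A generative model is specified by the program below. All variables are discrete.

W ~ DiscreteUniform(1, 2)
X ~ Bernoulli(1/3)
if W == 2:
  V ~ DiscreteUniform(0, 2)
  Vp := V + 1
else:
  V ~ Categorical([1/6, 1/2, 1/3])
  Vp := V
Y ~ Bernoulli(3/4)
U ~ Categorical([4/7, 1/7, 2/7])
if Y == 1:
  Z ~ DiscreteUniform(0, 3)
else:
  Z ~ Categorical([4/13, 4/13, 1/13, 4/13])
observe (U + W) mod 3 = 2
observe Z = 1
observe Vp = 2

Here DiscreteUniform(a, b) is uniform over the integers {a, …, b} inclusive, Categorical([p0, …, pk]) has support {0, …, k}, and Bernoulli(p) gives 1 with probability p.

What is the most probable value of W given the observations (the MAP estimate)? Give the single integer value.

Enumerate traces; 8 have nonzero weight after conditioning:
  (W=1, X=0, V=2, Y=0, U=1, Z=1) weight 1/819
  (W=1, X=0, V=2, Y=1, U=1, Z=1) weight 1/336
  (W=1, X=1, V=2, Y=0, U=1, Z=1) weight 1/1638
  (W=1, X=1, V=2, Y=1, U=1, Z=1) weight 1/672
  (W=2, X=0, V=1, Y=0, U=0, Z=1) weight 4/819
  (W=2, X=0, V=1, Y=1, U=0, Z=1) weight 1/84
  (W=2, X=1, V=1, Y=0, U=0, Z=1) weight 2/819
  (W=2, X=1, V=1, Y=1, U=0, Z=1) weight 1/168
Group by W:
  weight(W=1) = 55/8736
  weight(W=2) = 55/2184
Total weight = 55/8736 + 55/2184 = 275/8736
P(W=1 | obs) = 55/8736 / 275/8736 = 1/5
P(W=2 | obs) = 55/2184 / 275/8736 = 4/5
argmax = 2

argmax_v P(W = v | obs) = 2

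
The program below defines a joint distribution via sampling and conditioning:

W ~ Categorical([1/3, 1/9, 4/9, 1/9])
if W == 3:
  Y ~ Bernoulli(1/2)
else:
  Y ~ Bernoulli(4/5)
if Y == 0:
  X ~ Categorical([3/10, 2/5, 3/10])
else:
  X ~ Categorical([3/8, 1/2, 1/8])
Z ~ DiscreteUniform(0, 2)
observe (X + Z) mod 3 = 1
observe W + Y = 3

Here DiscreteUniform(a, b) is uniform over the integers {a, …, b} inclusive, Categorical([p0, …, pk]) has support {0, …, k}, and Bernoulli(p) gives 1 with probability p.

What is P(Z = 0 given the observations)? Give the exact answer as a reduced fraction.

Enumerate traces; 6 have nonzero weight after conditioning:
  (W=2, Y=1, X=0, Z=1) weight 2/45
  (W=2, Y=1, X=1, Z=0) weight 8/135
  (W=2, Y=1, X=2, Z=2) weight 2/135
  (W=3, Y=0, X=0, Z=1) weight 1/180
  (W=3, Y=0, X=1, Z=0) weight 1/135
  (W=3, Y=0, X=2, Z=2) weight 1/180
Group by Z:
  weight(Z=0) = 1/15
  weight(Z=1) = 1/20
  weight(Z=2) = 11/540
Total weight = 1/15 + 1/20 + 11/540 = 37/270
P(Z=0 | obs) = 1/15 / 37/270 = 18/37
P(Z=1 | obs) = 1/20 / 37/270 = 27/74
P(Z=2 | obs) = 11/540 / 37/270 = 11/74

P(Z = 0 | obs) = 18/37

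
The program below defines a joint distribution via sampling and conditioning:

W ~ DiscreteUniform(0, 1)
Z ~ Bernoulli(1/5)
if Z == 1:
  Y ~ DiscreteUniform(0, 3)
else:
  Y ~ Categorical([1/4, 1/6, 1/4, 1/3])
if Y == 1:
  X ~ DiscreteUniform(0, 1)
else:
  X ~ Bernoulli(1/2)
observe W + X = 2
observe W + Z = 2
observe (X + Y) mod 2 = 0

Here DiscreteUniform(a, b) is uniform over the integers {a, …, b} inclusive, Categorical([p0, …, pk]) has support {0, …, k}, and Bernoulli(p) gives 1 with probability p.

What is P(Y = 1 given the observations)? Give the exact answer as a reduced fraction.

P(Y = 1 | obs) = 1/2

Enumerate traces; 2 have nonzero weight after conditioning:
  (W=1, Z=1, Y=1, X=1) weight 1/80
  (W=1, Z=1, Y=3, X=1) weight 1/80
Group by Y:
  weight(Y=1) = 1/80
  weight(Y=3) = 1/80
Total weight = 1/80 + 1/80 = 1/40
P(Y=1 | obs) = 1/80 / 1/40 = 1/2
P(Y=3 | obs) = 1/80 / 1/40 = 1/2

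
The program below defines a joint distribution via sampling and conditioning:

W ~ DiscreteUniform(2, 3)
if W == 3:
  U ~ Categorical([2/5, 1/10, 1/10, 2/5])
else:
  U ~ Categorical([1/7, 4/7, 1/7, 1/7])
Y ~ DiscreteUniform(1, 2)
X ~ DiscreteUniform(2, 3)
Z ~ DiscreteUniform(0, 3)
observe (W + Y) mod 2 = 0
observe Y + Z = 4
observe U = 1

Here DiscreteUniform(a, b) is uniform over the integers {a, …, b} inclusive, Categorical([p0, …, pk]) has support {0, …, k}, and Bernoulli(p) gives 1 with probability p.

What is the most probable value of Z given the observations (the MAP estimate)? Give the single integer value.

Enumerate traces; 4 have nonzero weight after conditioning:
  (W=2, U=1, Y=2, X=2, Z=2) weight 1/56
  (W=2, U=1, Y=2, X=3, Z=2) weight 1/56
  (W=3, U=1, Y=1, X=2, Z=3) weight 1/320
  (W=3, U=1, Y=1, X=3, Z=3) weight 1/320
Group by Z:
  weight(Z=2) = 1/28
  weight(Z=3) = 1/160
Total weight = 1/28 + 1/160 = 47/1120
P(Z=2 | obs) = 1/28 / 47/1120 = 40/47
P(Z=3 | obs) = 1/160 / 47/1120 = 7/47
argmax = 2

argmax_v P(Z = v | obs) = 2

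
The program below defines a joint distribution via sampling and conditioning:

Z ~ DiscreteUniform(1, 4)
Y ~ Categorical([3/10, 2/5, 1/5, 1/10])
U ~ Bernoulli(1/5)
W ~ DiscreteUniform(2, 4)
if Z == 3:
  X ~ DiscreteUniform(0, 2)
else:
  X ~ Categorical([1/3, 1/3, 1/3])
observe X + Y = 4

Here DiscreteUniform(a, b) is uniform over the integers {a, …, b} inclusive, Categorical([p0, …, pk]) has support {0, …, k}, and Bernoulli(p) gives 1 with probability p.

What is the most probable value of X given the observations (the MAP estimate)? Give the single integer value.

Enumerate traces; 48 have nonzero weight after conditioning:
  (Z=1, Y=2, U=0, W=2, X=2) weight 1/225
  (Z=1, Y=2, U=0, W=3, X=2) weight 1/225
  (Z=1, Y=2, U=0, W=4, X=2) weight 1/225
  (Z=1, Y=2, U=1, W=2, X=2) weight 1/900
  (Z=1, Y=2, U=1, W=3, X=2) weight 1/900
  (Z=1, Y=2, U=1, W=4, X=2) weight 1/900
  (Z=1, Y=3, U=0, W=2, X=1) weight 1/450
  (Z=1, Y=3, U=0, W=3, X=1) weight 1/450
  … 40 more
Group by X:
  weight(X=1) = 1/30
  weight(X=2) = 1/15
Total weight = 1/30 + 1/15 = 1/10
P(X=1 | obs) = 1/30 / 1/10 = 1/3
P(X=2 | obs) = 1/15 / 1/10 = 2/3
argmax = 2

argmax_v P(X = v | obs) = 2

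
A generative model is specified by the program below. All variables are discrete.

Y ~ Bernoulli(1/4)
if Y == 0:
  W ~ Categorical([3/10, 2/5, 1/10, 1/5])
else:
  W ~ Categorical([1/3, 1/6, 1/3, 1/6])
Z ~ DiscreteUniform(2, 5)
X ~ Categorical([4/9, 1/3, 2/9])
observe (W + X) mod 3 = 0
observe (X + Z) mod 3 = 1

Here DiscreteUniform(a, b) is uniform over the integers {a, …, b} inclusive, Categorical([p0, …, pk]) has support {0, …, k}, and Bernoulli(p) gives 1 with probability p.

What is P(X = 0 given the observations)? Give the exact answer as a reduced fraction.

P(X = 0 | obs) = 240/461

Enumerate traces; 10 have nonzero weight after conditioning:
  (Y=0, W=0, Z=4, X=0) weight 1/40
  (Y=0, W=1, Z=2, X=2) weight 1/60
  (Y=0, W=1, Z=5, X=2) weight 1/60
  (Y=0, W=2, Z=3, X=1) weight 1/160
  (Y=0, W=3, Z=4, X=0) weight 1/60
  (Y=1, W=0, Z=4, X=0) weight 1/108
  (Y=1, W=1, Z=2, X=2) weight 1/432
  (Y=1, W=1, Z=5, X=2) weight 1/432
  … 2 more
Group by X:
  weight(X=0) = 1/18
  weight(X=1) = 19/1440
  weight(X=2) = 41/1080
Total weight = 1/18 + 19/1440 + 41/1080 = 461/4320
P(X=0 | obs) = 1/18 / 461/4320 = 240/461
P(X=1 | obs) = 19/1440 / 461/4320 = 57/461
P(X=2 | obs) = 41/1080 / 461/4320 = 164/461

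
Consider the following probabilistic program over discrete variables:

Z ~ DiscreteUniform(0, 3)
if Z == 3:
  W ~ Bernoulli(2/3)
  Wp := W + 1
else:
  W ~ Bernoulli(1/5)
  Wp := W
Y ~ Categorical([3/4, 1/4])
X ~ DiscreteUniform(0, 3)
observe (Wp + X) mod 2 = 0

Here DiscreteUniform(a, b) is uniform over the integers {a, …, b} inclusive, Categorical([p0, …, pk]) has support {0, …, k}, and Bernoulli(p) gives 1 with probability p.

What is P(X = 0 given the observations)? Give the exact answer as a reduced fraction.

P(X = 0 | obs) = 23/60

Enumerate traces; 32 have nonzero weight after conditioning:
  (Z=0, W=0, Y=0, X=0) weight 3/80
  (Z=0, W=0, Y=0, X=2) weight 3/80
  (Z=0, W=0, Y=1, X=0) weight 1/80
  (Z=0, W=0, Y=1, X=2) weight 1/80
  (Z=0, W=1, Y=0, X=1) weight 3/320
  (Z=0, W=1, Y=0, X=3) weight 3/320
  (Z=0, W=1, Y=1, X=1) weight 1/320
  (Z=0, W=1, Y=1, X=3) weight 1/320
  … 24 more
Group by X:
  weight(X=0) = 23/120
  weight(X=1) = 7/120
  weight(X=2) = 23/120
  weight(X=3) = 7/120
Total weight = 23/120 + 7/120 + 23/120 + 7/120 = 1/2
P(X=0 | obs) = 23/120 / 1/2 = 23/60
P(X=1 | obs) = 7/120 / 1/2 = 7/60
P(X=2 | obs) = 23/120 / 1/2 = 23/60
P(X=3 | obs) = 7/120 / 1/2 = 7/60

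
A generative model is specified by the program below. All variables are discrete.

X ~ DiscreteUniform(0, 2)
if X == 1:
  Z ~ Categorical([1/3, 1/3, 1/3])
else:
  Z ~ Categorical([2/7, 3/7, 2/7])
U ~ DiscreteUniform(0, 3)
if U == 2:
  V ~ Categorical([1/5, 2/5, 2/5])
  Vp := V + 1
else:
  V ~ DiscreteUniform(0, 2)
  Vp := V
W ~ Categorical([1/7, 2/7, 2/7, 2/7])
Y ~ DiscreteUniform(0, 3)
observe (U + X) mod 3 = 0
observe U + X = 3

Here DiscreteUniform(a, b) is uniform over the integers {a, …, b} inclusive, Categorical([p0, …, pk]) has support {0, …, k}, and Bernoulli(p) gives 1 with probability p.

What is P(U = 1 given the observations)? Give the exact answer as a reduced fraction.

P(U = 1 | obs) = 1/3

Enumerate traces; 432 have nonzero weight after conditioning:
  (X=0, Z=0, U=3, V=0, W=0, Y=0) weight 1/3528
  (X=0, Z=0, U=3, V=0, W=0, Y=1) weight 1/3528
  (X=0, Z=0, U=3, V=0, W=0, Y=2) weight 1/3528
  (X=0, Z=0, U=3, V=0, W=0, Y=3) weight 1/3528
  (X=0, Z=0, U=3, V=0, W=1, Y=0) weight 1/1764
  (X=0, Z=0, U=3, V=0, W=1, Y=1) weight 1/1764
  (X=0, Z=0, U=3, V=0, W=1, Y=2) weight 1/1764
  (X=0, Z=0, U=3, V=0, W=1, Y=3) weight 1/1764
  (X=1, Z=0, U=2, V=0, W=0, Y=0) weight 1/5040
  (X=2, Z=0, U=1, V=0, W=0, Y=0) weight 1/3528
  … 422 more
Group by U:
  weight(U=1) = 1/12
  weight(U=2) = 1/12
  weight(U=3) = 1/12
Total weight = 1/12 + 1/12 + 1/12 = 1/4
P(U=1 | obs) = 1/12 / 1/4 = 1/3
P(U=2 | obs) = 1/12 / 1/4 = 1/3
P(U=3 | obs) = 1/12 / 1/4 = 1/3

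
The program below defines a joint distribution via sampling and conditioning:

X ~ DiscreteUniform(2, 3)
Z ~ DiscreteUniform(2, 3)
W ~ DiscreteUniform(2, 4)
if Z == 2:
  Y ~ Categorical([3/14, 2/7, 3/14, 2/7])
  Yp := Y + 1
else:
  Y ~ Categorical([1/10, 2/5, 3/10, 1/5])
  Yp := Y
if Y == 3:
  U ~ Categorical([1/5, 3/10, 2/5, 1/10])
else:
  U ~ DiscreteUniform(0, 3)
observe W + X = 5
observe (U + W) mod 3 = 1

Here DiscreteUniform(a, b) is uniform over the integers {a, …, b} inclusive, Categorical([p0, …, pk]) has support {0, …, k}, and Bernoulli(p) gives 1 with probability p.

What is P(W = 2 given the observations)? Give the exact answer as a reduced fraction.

Enumerate traces; 16 have nonzero weight after conditioning:
  (X=2, Z=2, W=3, Y=0, U=1) weight 1/224
  (X=2, Z=2, W=3, Y=1, U=1) weight 1/168
  (X=2, Z=2, W=3, Y=2, U=1) weight 1/224
  (X=2, Z=2, W=3, Y=3, U=1) weight 1/140
  (X=2, Z=3, W=3, Y=0, U=1) weight 1/480
  (X=2, Z=3, W=3, Y=1, U=1) weight 1/120
  (X=2, Z=3, W=3, Y=2, U=1) weight 1/160
  (X=2, Z=3, W=3, Y=3, U=1) weight 1/200
  (X=3, Z=2, W=2, Y=0, U=2) weight 1/224
  … 7 more
Group by W:
  weight(W=2) = 401/8400
  weight(W=3) = 367/8400
Total weight = 401/8400 + 367/8400 = 16/175
P(W=2 | obs) = 401/8400 / 16/175 = 401/768
P(W=3 | obs) = 367/8400 / 16/175 = 367/768

P(W = 2 | obs) = 401/768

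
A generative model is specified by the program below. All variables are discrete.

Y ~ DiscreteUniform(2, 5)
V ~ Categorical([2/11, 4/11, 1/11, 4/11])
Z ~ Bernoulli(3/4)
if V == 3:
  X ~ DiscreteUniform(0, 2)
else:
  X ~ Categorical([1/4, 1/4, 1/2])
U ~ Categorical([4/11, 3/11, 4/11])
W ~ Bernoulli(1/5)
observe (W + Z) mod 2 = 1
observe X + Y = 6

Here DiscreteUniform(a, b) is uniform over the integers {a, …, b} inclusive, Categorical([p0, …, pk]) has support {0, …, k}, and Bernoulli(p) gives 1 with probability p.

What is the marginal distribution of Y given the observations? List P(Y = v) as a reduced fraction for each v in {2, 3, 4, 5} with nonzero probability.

P(Y=4) = 58/95, P(Y=5) = 37/95

Enumerate traces; 48 have nonzero weight after conditioning:
  (Y=4, V=0, Z=0, X=2, U=0, W=1) weight 1/2420
  (Y=4, V=0, Z=0, X=2, U=1, W=1) weight 3/9680
  (Y=4, V=0, Z=0, X=2, U=2, W=1) weight 1/2420
  (Y=4, V=0, Z=1, X=2, U=0, W=0) weight 3/605
  (Y=4, V=0, Z=1, X=2, U=1, W=0) weight 9/2420
  (Y=4, V=0, Z=1, X=2, U=2, W=0) weight 3/605
  (Y=4, V=1, Z=0, X=2, U=0, W=1) weight 1/1210
  (Y=4, V=1, Z=0, X=2, U=1, W=1) weight 3/4840
  (Y=5, V=0, Z=0, X=1, U=0, W=1) weight 1/4840
  … 39 more
Group by Y:
  weight(Y=4) = 377/5280
  weight(Y=5) = 481/10560
Total weight = 377/5280 + 481/10560 = 247/2112
P(Y=4 | obs) = 377/5280 / 247/2112 = 58/95
P(Y=5 | obs) = 481/10560 / 247/2112 = 37/95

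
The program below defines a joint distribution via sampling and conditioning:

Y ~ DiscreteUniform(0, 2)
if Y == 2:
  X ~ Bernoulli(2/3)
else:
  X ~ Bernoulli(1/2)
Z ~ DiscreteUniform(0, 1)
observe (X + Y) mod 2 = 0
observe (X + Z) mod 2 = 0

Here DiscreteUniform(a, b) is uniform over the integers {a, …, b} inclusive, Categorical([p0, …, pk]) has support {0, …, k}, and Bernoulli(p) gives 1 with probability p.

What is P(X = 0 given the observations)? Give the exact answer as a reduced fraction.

P(X = 0 | obs) = 5/8

Enumerate traces; 3 have nonzero weight after conditioning:
  (Y=0, X=0, Z=0) weight 1/12
  (Y=1, X=1, Z=1) weight 1/12
  (Y=2, X=0, Z=0) weight 1/18
Group by X:
  weight(X=0) = 5/36
  weight(X=1) = 1/12
Total weight = 5/36 + 1/12 = 2/9
P(X=0 | obs) = 5/36 / 2/9 = 5/8
P(X=1 | obs) = 1/12 / 2/9 = 3/8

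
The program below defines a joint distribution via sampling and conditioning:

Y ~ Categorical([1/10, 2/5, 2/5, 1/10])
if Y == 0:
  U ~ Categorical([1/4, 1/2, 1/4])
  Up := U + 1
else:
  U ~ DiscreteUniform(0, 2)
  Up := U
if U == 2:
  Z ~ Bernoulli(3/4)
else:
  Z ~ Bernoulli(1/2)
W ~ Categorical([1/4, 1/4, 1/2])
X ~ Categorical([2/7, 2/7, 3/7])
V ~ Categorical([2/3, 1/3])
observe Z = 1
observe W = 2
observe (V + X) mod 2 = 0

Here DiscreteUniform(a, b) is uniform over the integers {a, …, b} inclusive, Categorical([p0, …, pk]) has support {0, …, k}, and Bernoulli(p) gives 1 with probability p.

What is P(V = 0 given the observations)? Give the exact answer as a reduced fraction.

P(V = 0 | obs) = 5/6

Enumerate traces; 36 have nonzero weight after conditioning:
  (Y=0, U=0, Z=1, W=2, X=0, V=0) weight 1/840
  (Y=0, U=0, Z=1, W=2, X=1, V=1) weight 1/1680
  (Y=0, U=0, Z=1, W=2, X=2, V=0) weight 1/560
  (Y=0, U=1, Z=1, W=2, X=0, V=0) weight 1/420
  (Y=0, U=1, Z=1, W=2, X=1, V=1) weight 1/840
  (Y=0, U=1, Z=1, W=2, X=2, V=0) weight 1/280
  (Y=0, U=2, Z=1, W=2, X=0, V=0) weight 1/560
  (Y=0, U=2, Z=1, W=2, X=1, V=1) weight 1/1120
  … 28 more
Group by V:
  weight(V=0) = 31/224
  weight(V=1) = 31/1120
Total weight = 31/224 + 31/1120 = 93/560
P(V=0 | obs) = 31/224 / 93/560 = 5/6
P(V=1 | obs) = 31/1120 / 93/560 = 1/6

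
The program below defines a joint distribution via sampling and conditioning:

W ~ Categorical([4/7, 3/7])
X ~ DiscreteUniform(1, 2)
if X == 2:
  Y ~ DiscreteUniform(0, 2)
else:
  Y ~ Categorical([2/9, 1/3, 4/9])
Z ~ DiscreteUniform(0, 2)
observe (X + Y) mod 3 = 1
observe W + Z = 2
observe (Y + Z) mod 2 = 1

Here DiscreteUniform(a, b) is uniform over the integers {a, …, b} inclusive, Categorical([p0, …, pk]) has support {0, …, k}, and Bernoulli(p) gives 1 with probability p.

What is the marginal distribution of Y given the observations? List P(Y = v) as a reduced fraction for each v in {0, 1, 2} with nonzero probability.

Enumerate traces; 2 have nonzero weight after conditioning:
  (W=1, X=1, Y=0, Z=1) weight 1/63
  (W=1, X=2, Y=2, Z=1) weight 1/42
Group by Y:
  weight(Y=0) = 1/63
  weight(Y=2) = 1/42
Total weight = 1/63 + 1/42 = 5/126
P(Y=0 | obs) = 1/63 / 5/126 = 2/5
P(Y=2 | obs) = 1/42 / 5/126 = 3/5

P(Y=0) = 2/5, P(Y=2) = 3/5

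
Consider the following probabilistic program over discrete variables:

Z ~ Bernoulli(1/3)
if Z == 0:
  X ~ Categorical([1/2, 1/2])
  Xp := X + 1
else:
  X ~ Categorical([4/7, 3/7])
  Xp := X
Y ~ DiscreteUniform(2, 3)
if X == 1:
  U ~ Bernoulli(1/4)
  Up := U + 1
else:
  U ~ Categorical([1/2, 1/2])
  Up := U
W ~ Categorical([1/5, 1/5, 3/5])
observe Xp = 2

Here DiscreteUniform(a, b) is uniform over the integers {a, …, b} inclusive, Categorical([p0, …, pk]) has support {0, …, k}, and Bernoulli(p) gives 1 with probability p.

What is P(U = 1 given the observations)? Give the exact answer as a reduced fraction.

P(U = 1 | obs) = 1/4

Enumerate traces; 12 have nonzero weight after conditioning:
  (Z=0, X=1, Y=2, U=0, W=0) weight 1/40
  (Z=0, X=1, Y=2, U=0, W=1) weight 1/40
  (Z=0, X=1, Y=2, U=0, W=2) weight 3/40
  (Z=0, X=1, Y=2, U=1, W=0) weight 1/120
  (Z=0, X=1, Y=2, U=1, W=1) weight 1/120
  (Z=0, X=1, Y=2, U=1, W=2) weight 1/40
  (Z=0, X=1, Y=3, U=0, W=0) weight 1/40
  (Z=0, X=1, Y=3, U=0, W=1) weight 1/40
  … 4 more
Group by U:
  weight(U=0) = 1/4
  weight(U=1) = 1/12
Total weight = 1/4 + 1/12 = 1/3
P(U=0 | obs) = 1/4 / 1/3 = 3/4
P(U=1 | obs) = 1/12 / 1/3 = 1/4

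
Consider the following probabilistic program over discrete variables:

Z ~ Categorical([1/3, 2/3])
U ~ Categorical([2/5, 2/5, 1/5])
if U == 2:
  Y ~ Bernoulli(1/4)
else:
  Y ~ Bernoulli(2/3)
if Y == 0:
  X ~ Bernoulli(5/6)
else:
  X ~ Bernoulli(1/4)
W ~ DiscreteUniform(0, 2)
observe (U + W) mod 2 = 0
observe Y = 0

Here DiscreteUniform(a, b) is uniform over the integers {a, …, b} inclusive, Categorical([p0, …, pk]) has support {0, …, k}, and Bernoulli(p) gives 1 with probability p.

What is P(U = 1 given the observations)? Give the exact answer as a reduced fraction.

P(U = 1 | obs) = 4/21

Enumerate traces; 20 have nonzero weight after conditioning:
  (Z=0, U=0, Y=0, X=0, W=0) weight 1/405
  (Z=0, U=0, Y=0, X=0, W=2) weight 1/405
  (Z=0, U=0, Y=0, X=1, W=0) weight 1/81
  (Z=0, U=0, Y=0, X=1, W=2) weight 1/81
  (Z=0, U=1, Y=0, X=0, W=1) weight 1/405
  (Z=0, U=1, Y=0, X=1, W=1) weight 1/81
  (Z=0, U=2, Y=0, X=0, W=0) weight 1/360
  (Z=0, U=2, Y=0, X=0, W=2) weight 1/360
  … 12 more
Group by U:
  weight(U=0) = 4/45
  weight(U=1) = 2/45
  weight(U=2) = 1/10
Total weight = 4/45 + 2/45 + 1/10 = 7/30
P(U=0 | obs) = 4/45 / 7/30 = 8/21
P(U=1 | obs) = 2/45 / 7/30 = 4/21
P(U=2 | obs) = 1/10 / 7/30 = 3/7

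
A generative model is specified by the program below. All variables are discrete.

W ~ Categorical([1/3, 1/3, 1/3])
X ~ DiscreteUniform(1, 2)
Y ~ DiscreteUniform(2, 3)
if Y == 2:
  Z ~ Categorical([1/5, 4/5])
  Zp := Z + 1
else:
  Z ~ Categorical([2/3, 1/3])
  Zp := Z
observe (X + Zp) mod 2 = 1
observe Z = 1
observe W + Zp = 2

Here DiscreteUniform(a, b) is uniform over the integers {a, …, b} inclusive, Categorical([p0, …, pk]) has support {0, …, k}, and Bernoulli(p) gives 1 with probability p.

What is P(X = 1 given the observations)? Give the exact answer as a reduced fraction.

Enumerate traces; 2 have nonzero weight after conditioning:
  (W=0, X=1, Y=2, Z=1) weight 1/15
  (W=1, X=2, Y=3, Z=1) weight 1/36
Group by X:
  weight(X=1) = 1/15
  weight(X=2) = 1/36
Total weight = 1/15 + 1/36 = 17/180
P(X=1 | obs) = 1/15 / 17/180 = 12/17
P(X=2 | obs) = 1/36 / 17/180 = 5/17

P(X = 1 | obs) = 12/17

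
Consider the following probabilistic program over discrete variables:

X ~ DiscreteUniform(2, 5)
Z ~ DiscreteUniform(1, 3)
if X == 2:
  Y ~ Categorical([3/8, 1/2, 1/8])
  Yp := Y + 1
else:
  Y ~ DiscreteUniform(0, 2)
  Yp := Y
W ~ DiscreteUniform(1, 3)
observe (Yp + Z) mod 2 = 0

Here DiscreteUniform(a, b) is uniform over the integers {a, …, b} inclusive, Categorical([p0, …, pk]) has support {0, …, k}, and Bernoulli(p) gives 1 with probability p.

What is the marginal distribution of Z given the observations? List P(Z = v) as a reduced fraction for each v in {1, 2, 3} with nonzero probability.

P(Z=1) = 3/11, P(Z=2) = 5/11, P(Z=3) = 3/11

Enumerate traces; 51 have nonzero weight after conditioning:
  (X=2, Z=1, Y=0, W=1) weight 1/96
  (X=2, Z=1, Y=0, W=2) weight 1/96
  (X=2, Z=1, Y=0, W=3) weight 1/96
  (X=2, Z=1, Y=2, W=1) weight 1/288
  (X=2, Z=1, Y=2, W=2) weight 1/288
  (X=2, Z=1, Y=2, W=3) weight 1/288
  (X=2, Z=2, Y=1, W=1) weight 1/72
  (X=2, Z=2, Y=1, W=2) weight 1/72
  (X=2, Z=3, Y=0, W=1) weight 1/96
  … 42 more
Group by Z:
  weight(Z=1) = 1/8
  weight(Z=2) = 5/24
  weight(Z=3) = 1/8
Total weight = 1/8 + 5/24 + 1/8 = 11/24
P(Z=1 | obs) = 1/8 / 11/24 = 3/11
P(Z=2 | obs) = 5/24 / 11/24 = 5/11
P(Z=3 | obs) = 1/8 / 11/24 = 3/11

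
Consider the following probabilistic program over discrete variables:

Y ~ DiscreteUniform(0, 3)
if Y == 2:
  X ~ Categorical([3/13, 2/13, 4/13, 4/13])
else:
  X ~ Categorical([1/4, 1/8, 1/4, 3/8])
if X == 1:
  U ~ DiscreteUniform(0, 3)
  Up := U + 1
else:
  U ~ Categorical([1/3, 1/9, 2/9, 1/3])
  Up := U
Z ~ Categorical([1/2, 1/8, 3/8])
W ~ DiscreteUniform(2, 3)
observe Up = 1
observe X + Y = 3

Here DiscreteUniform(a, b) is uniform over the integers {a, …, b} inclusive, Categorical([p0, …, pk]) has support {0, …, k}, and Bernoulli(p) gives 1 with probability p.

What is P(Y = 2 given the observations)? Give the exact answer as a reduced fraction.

Enumerate traces; 24 have nonzero weight after conditioning:
  (Y=0, X=3, U=1, Z=0, W=2) weight 1/384
  (Y=0, X=3, U=1, Z=0, W=3) weight 1/384
  (Y=0, X=3, U=1, Z=1, W=2) weight 1/1536
  (Y=0, X=3, U=1, Z=1, W=3) weight 1/1536
  (Y=0, X=3, U=1, Z=2, W=2) weight 1/512
  (Y=0, X=3, U=1, Z=2, W=3) weight 1/512
  (Y=1, X=2, U=1, Z=0, W=2) weight 1/576
  (Y=1, X=2, U=1, Z=0, W=3) weight 1/576
  (Y=2, X=1, U=0, Z=0, W=2) weight 1/416
  (Y=3, X=0, U=1, Z=0, W=2) weight 1/576
  … 14 more
Group by Y:
  weight(Y=0) = 1/96
  weight(Y=1) = 1/144
  weight(Y=2) = 1/104
  weight(Y=3) = 1/144
Total weight = 1/96 + 1/144 + 1/104 + 1/144 = 127/3744
P(Y=0 | obs) = 1/96 / 127/3744 = 39/127
P(Y=1 | obs) = 1/144 / 127/3744 = 26/127
P(Y=2 | obs) = 1/104 / 127/3744 = 36/127
P(Y=3 | obs) = 1/144 / 127/3744 = 26/127

P(Y = 2 | obs) = 36/127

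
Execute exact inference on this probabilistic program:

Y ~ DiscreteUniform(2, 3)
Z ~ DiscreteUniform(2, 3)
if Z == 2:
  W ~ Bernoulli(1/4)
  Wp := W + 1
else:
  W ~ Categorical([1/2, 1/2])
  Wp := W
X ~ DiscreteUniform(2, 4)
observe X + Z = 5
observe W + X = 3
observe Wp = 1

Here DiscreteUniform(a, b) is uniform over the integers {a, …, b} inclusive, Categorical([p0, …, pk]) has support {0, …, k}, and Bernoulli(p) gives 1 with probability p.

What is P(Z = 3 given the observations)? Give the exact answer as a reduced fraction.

Enumerate traces; 4 have nonzero weight after conditioning:
  (Y=2, Z=2, W=0, X=3) weight 1/16
  (Y=2, Z=3, W=1, X=2) weight 1/24
  (Y=3, Z=2, W=0, X=3) weight 1/16
  (Y=3, Z=3, W=1, X=2) weight 1/24
Group by Z:
  weight(Z=2) = 1/8
  weight(Z=3) = 1/12
Total weight = 1/8 + 1/12 = 5/24
P(Z=2 | obs) = 1/8 / 5/24 = 3/5
P(Z=3 | obs) = 1/12 / 5/24 = 2/5

P(Z = 3 | obs) = 2/5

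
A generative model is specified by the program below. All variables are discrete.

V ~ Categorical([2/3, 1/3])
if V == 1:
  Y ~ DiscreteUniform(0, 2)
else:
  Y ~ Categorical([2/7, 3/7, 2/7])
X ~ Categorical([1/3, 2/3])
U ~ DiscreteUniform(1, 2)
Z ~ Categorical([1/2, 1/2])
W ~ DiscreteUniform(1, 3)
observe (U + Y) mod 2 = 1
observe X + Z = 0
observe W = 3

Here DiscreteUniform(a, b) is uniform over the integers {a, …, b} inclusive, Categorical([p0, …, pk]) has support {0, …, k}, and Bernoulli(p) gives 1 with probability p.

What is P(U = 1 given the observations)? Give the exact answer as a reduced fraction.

P(U = 1 | obs) = 38/63

Enumerate traces; 6 have nonzero weight after conditioning:
  (V=0, Y=0, X=0, U=1, Z=0, W=3) weight 1/189
  (V=0, Y=1, X=0, U=2, Z=0, W=3) weight 1/126
  (V=0, Y=2, X=0, U=1, Z=0, W=3) weight 1/189
  (V=1, Y=0, X=0, U=1, Z=0, W=3) weight 1/324
  (V=1, Y=1, X=0, U=2, Z=0, W=3) weight 1/324
  (V=1, Y=2, X=0, U=1, Z=0, W=3) weight 1/324
Group by U:
  weight(U=1) = 19/1134
  weight(U=2) = 25/2268
Total weight = 19/1134 + 25/2268 = 1/36
P(U=1 | obs) = 19/1134 / 1/36 = 38/63
P(U=2 | obs) = 25/2268 / 1/36 = 25/63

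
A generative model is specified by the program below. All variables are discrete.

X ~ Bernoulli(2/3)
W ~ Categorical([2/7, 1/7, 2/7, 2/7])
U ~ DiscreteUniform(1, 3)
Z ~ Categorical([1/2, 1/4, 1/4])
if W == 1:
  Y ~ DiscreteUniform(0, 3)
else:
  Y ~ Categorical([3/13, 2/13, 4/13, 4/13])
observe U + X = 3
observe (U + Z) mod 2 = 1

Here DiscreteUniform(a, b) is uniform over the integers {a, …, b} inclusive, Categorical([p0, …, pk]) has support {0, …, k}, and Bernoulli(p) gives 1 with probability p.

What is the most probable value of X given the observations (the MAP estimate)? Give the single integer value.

Enumerate traces; 48 have nonzero weight after conditioning:
  (X=0, W=0, U=3, Z=0, Y=0) weight 1/273
  (X=0, W=0, U=3, Z=0, Y=1) weight 2/819
  (X=0, W=0, U=3, Z=0, Y=2) weight 4/819
  (X=0, W=0, U=3, Z=0, Y=3) weight 4/819
  (X=0, W=0, U=3, Z=2, Y=0) weight 1/546
  (X=0, W=0, U=3, Z=2, Y=1) weight 1/819
  (X=0, W=0, U=3, Z=2, Y=2) weight 2/819
  (X=0, W=0, U=3, Z=2, Y=3) weight 2/819
  (X=1, W=0, U=2, Z=1, Y=0) weight 1/273
  … 39 more
Group by X:
  weight(X=0) = 1/12
  weight(X=1) = 1/18
Total weight = 1/12 + 1/18 = 5/36
P(X=0 | obs) = 1/12 / 5/36 = 3/5
P(X=1 | obs) = 1/18 / 5/36 = 2/5
argmax = 0

argmax_v P(X = v | obs) = 0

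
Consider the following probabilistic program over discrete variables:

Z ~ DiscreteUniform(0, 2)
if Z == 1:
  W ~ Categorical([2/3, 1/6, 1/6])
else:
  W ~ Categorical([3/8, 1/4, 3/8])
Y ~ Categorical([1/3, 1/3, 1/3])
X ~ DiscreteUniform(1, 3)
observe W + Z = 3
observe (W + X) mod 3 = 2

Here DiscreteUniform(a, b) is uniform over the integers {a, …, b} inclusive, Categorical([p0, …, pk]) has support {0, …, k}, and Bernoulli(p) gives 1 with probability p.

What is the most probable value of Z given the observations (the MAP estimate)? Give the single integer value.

argmax_v P(Z = v | obs) = 2

Enumerate traces; 6 have nonzero weight after conditioning:
  (Z=1, W=2, Y=0, X=3) weight 1/162
  (Z=1, W=2, Y=1, X=3) weight 1/162
  (Z=1, W=2, Y=2, X=3) weight 1/162
  (Z=2, W=1, Y=0, X=1) weight 1/108
  (Z=2, W=1, Y=1, X=1) weight 1/108
  (Z=2, W=1, Y=2, X=1) weight 1/108
Group by Z:
  weight(Z=1) = 1/54
  weight(Z=2) = 1/36
Total weight = 1/54 + 1/36 = 5/108
P(Z=1 | obs) = 1/54 / 5/108 = 2/5
P(Z=2 | obs) = 1/36 / 5/108 = 3/5
argmax = 2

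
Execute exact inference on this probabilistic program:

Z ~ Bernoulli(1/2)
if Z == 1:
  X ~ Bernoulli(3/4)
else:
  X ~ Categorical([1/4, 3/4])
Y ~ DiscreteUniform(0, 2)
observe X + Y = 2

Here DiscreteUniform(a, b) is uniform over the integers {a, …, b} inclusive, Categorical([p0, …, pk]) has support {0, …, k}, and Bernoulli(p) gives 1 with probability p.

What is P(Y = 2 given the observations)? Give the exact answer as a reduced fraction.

Enumerate traces; 4 have nonzero weight after conditioning:
  (Z=0, X=0, Y=2) weight 1/24
  (Z=0, X=1, Y=1) weight 1/8
  (Z=1, X=0, Y=2) weight 1/24
  (Z=1, X=1, Y=1) weight 1/8
Group by Y:
  weight(Y=1) = 1/4
  weight(Y=2) = 1/12
Total weight = 1/4 + 1/12 = 1/3
P(Y=1 | obs) = 1/4 / 1/3 = 3/4
P(Y=2 | obs) = 1/12 / 1/3 = 1/4

P(Y = 2 | obs) = 1/4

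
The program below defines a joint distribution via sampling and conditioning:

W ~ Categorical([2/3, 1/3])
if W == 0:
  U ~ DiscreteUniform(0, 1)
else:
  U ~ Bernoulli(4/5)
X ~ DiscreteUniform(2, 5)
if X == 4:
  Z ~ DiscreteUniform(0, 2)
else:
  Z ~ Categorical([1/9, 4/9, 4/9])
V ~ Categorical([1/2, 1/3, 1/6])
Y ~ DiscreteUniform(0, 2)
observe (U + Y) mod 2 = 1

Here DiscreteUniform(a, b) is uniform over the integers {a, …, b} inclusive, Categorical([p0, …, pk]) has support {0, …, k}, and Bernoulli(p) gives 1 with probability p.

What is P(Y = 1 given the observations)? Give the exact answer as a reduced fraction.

P(Y = 1 | obs) = 1/4

Enumerate traces; 216 have nonzero weight after conditioning:
  (W=0, U=0, X=2, Z=0, V=0, Y=1) weight 1/648
  (W=0, U=0, X=2, Z=0, V=1, Y=1) weight 1/972
  (W=0, U=0, X=2, Z=0, V=2, Y=1) weight 1/1944
  (W=0, U=0, X=2, Z=1, V=0, Y=1) weight 1/162
  (W=0, U=0, X=2, Z=1, V=1, Y=1) weight 1/243
  (W=0, U=0, X=2, Z=1, V=2, Y=1) weight 1/486
  (W=0, U=0, X=2, Z=2, V=0, Y=1) weight 1/162
  (W=0, U=0, X=2, Z=2, V=1, Y=1) weight 1/243
  (W=0, U=1, X=2, Z=0, V=0, Y=0) weight 1/648
  (W=0, U=1, X=2, Z=0, V=0, Y=2) weight 1/648
  … 206 more
Group by Y:
  weight(Y=0) = 1/5
  weight(Y=1) = 2/15
  weight(Y=2) = 1/5
Total weight = 1/5 + 2/15 + 1/5 = 8/15
P(Y=0 | obs) = 1/5 / 8/15 = 3/8
P(Y=1 | obs) = 2/15 / 8/15 = 1/4
P(Y=2 | obs) = 1/5 / 8/15 = 3/8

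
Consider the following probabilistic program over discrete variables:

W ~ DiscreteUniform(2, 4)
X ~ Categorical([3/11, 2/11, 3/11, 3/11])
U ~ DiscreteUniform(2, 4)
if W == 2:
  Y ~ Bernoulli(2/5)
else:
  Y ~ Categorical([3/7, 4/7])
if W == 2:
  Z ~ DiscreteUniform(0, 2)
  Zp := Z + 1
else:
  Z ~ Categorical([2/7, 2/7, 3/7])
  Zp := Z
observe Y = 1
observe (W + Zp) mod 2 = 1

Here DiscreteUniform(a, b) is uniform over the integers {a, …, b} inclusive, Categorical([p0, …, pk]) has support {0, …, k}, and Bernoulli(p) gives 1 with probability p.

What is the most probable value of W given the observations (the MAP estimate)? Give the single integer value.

Enumerate traces; 60 have nonzero weight after conditioning:
  (W=2, X=0, U=2, Y=1, Z=0) weight 2/495
  (W=2, X=0, U=2, Y=1, Z=2) weight 2/495
  (W=2, X=0, U=3, Y=1, Z=0) weight 2/495
  (W=2, X=0, U=3, Y=1, Z=2) weight 2/495
  (W=2, X=0, U=4, Y=1, Z=0) weight 2/495
  (W=2, X=0, U=4, Y=1, Z=2) weight 2/495
  (W=2, X=1, U=2, Y=1, Z=0) weight 4/1485
  (W=2, X=1, U=2, Y=1, Z=2) weight 4/1485
  (W=3, X=0, U=2, Y=1, Z=0) weight 8/1617
  (W=4, X=0, U=2, Y=1, Z=1) weight 8/1617
  … 50 more
Group by W:
  weight(W=2) = 4/45
  weight(W=3) = 20/147
  weight(W=4) = 8/147
Total weight = 4/45 + 20/147 + 8/147 = 88/315
P(W=2 | obs) = 4/45 / 88/315 = 7/22
P(W=3 | obs) = 20/147 / 88/315 = 75/154
P(W=4 | obs) = 8/147 / 88/315 = 15/77
argmax = 3

argmax_v P(W = v | obs) = 3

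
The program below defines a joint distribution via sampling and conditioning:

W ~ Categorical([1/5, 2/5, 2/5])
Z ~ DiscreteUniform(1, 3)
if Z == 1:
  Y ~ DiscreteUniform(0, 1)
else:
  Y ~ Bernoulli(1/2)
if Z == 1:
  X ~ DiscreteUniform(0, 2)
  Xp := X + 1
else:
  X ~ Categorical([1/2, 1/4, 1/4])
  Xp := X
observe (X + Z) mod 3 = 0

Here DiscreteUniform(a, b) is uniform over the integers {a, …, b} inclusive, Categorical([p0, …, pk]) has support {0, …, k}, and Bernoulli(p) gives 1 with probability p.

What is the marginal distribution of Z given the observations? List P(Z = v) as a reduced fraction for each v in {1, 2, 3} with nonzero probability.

Enumerate traces; 18 have nonzero weight after conditioning:
  (W=0, Z=1, Y=0, X=2) weight 1/90
  (W=0, Z=1, Y=1, X=2) weight 1/90
  (W=0, Z=2, Y=0, X=1) weight 1/120
  (W=0, Z=2, Y=1, X=1) weight 1/120
  (W=0, Z=3, Y=0, X=0) weight 1/60
  (W=0, Z=3, Y=1, X=0) weight 1/60
  (W=1, Z=1, Y=0, X=2) weight 1/45
  (W=1, Z=1, Y=1, X=2) weight 1/45
  … 10 more
Group by Z:
  weight(Z=1) = 1/9
  weight(Z=2) = 1/12
  weight(Z=3) = 1/6
Total weight = 1/9 + 1/12 + 1/6 = 13/36
P(Z=1 | obs) = 1/9 / 13/36 = 4/13
P(Z=2 | obs) = 1/12 / 13/36 = 3/13
P(Z=3 | obs) = 1/6 / 13/36 = 6/13

P(Z=1) = 4/13, P(Z=2) = 3/13, P(Z=3) = 6/13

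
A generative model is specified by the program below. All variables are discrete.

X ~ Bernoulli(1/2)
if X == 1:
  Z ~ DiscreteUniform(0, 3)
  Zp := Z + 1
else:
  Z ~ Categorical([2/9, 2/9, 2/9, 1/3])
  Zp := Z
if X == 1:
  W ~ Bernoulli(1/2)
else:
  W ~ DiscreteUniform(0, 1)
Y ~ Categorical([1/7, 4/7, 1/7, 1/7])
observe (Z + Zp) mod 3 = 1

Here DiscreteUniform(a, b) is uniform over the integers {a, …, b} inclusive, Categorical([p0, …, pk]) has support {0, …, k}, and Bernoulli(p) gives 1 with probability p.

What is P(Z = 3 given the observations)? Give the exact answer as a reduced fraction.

P(Z = 3 | obs) = 9/26

Enumerate traces; 24 have nonzero weight after conditioning:
  (X=0, Z=2, W=0, Y=0) weight 1/126
  (X=0, Z=2, W=0, Y=1) weight 2/63
  (X=0, Z=2, W=0, Y=2) weight 1/126
  (X=0, Z=2, W=0, Y=3) weight 1/126
  (X=0, Z=2, W=1, Y=0) weight 1/126
  (X=0, Z=2, W=1, Y=1) weight 2/63
  (X=0, Z=2, W=1, Y=2) weight 1/126
  (X=0, Z=2, W=1, Y=3) weight 1/126
  (X=1, Z=0, W=0, Y=0) weight 1/112
  (X=1, Z=3, W=0, Y=0) weight 1/112
  … 14 more
Group by Z:
  weight(Z=0) = 1/8
  weight(Z=2) = 1/9
  weight(Z=3) = 1/8
Total weight = 1/8 + 1/9 + 1/8 = 13/36
P(Z=0 | obs) = 1/8 / 13/36 = 9/26
P(Z=2 | obs) = 1/9 / 13/36 = 4/13
P(Z=3 | obs) = 1/8 / 13/36 = 9/26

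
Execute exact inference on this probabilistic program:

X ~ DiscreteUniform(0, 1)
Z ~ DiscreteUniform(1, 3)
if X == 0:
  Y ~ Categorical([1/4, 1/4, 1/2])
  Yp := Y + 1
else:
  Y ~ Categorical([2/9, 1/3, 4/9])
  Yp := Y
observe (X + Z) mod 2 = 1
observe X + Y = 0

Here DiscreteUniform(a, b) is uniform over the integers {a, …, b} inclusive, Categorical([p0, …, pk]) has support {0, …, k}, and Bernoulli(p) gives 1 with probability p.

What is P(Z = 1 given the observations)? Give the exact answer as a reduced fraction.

P(Z = 1 | obs) = 1/2

Enumerate traces; 2 have nonzero weight after conditioning:
  (X=0, Z=1, Y=0) weight 1/24
  (X=0, Z=3, Y=0) weight 1/24
Group by Z:
  weight(Z=1) = 1/24
  weight(Z=3) = 1/24
Total weight = 1/24 + 1/24 = 1/12
P(Z=1 | obs) = 1/24 / 1/12 = 1/2
P(Z=3 | obs) = 1/24 / 1/12 = 1/2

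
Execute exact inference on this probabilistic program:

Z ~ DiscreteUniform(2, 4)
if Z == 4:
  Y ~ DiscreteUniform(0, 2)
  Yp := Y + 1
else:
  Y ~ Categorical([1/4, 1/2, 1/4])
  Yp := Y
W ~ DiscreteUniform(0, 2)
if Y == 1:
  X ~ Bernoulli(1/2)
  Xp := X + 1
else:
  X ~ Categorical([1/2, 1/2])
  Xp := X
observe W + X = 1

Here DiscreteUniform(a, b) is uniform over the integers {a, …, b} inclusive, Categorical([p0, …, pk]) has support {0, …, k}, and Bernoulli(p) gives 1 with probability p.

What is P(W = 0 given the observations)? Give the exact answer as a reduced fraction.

P(W = 0 | obs) = 1/2

Enumerate traces; 18 have nonzero weight after conditioning:
  (Z=2, Y=0, W=0, X=1) weight 1/72
  (Z=2, Y=0, W=1, X=0) weight 1/72
  (Z=2, Y=1, W=0, X=1) weight 1/36
  (Z=2, Y=1, W=1, X=0) weight 1/36
  (Z=2, Y=2, W=0, X=1) weight 1/72
  (Z=2, Y=2, W=1, X=0) weight 1/72
  (Z=3, Y=0, W=0, X=1) weight 1/72
  (Z=3, Y=0, W=1, X=0) weight 1/72
  … 10 more
Group by W:
  weight(W=0) = 1/6
  weight(W=1) = 1/6
Total weight = 1/6 + 1/6 = 1/3
P(W=0 | obs) = 1/6 / 1/3 = 1/2
P(W=1 | obs) = 1/6 / 1/3 = 1/2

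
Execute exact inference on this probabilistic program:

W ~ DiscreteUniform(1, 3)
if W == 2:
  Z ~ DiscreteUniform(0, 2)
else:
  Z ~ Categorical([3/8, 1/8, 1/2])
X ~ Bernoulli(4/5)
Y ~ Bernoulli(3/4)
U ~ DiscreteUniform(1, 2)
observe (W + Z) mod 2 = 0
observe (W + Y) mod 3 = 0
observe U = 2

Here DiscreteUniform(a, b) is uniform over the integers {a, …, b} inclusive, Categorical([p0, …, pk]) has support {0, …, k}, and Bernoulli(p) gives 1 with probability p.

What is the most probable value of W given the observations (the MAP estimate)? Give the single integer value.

argmax_v P(W = v | obs) = 2

Enumerate traces; 6 have nonzero weight after conditioning:
  (W=2, Z=0, X=0, Y=1, U=2) weight 1/120
  (W=2, Z=0, X=1, Y=1, U=2) weight 1/30
  (W=2, Z=2, X=0, Y=1, U=2) weight 1/120
  (W=2, Z=2, X=1, Y=1, U=2) weight 1/30
  (W=3, Z=1, X=0, Y=0, U=2) weight 1/960
  (W=3, Z=1, X=1, Y=0, U=2) weight 1/240
Group by W:
  weight(W=2) = 1/12
  weight(W=3) = 1/192
Total weight = 1/12 + 1/192 = 17/192
P(W=2 | obs) = 1/12 / 17/192 = 16/17
P(W=3 | obs) = 1/192 / 17/192 = 1/17
argmax = 2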